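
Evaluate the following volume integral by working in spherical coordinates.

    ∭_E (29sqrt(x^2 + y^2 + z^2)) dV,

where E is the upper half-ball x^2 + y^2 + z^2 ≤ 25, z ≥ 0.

In spherical coordinates, x = ρ sin(φ) cos(θ), y = ρ sin(φ) sin(θ), z = ρ cos(φ), and dV = ρ^2 sin(φ) dρ dφ dθ.

The integrand becomes 29ρ, so

    ∭_E (29sqrt(x^2 + y^2 + z^2)) dV = ∫_{0}^{2π} ∫_{0}^{π/2} ∫_{0}^{5} (29ρ) · ρ^2 sin(φ) dρ dφ dθ.

Inner (ρ): 18125sin(φ)/4.
Middle (φ): 18125/4.
Outer (θ): 18125π/2.

Therefore the triple integral equals 18125π/2.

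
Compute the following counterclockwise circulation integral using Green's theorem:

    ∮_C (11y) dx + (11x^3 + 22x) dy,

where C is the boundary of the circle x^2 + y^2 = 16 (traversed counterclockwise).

Green's theorem converts the closed line integral into a double integral over the enclosed region D:

    ∮_C P dx + Q dy = ∬_D (∂Q/∂x - ∂P/∂y) dA.

Here P = 11y, Q = 11x^3 + 22x, so

    ∂Q/∂x = 33x^2 + 22,    ∂P/∂y = 11,
    ∂Q/∂x - ∂P/∂y = 33x^2 + 11.

D is the region x^2 + y^2 ≤ 16. Evaluating the double integral:

In polar coordinates (x = r cos θ, y = r sin θ, dA = r dr dθ) the integrand becomes 33r^2cos(θ)^2 + 11, so

    ∬_D (33x^2 + 11) dA = ∫_0^{2π} ∫_0^{4} (33r^2cos(θ)^2 + 11) · r dr dθ.

Inner (r from 0 to 4): 2112cos(θ)^2 + 88.
Outer (θ from 0 to 2π): 2288π.

Therefore ∮_C P dx + Q dy = 2288π.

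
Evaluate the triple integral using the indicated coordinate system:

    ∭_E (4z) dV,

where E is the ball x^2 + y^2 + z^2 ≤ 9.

In spherical coordinates, x = ρ sin(φ) cos(θ), y = ρ sin(φ) sin(θ), z = ρ cos(φ), and dV = ρ^2 sin(φ) dρ dφ dθ.

The integrand becomes 4ρ cos(φ), so

    ∭_E (4z) dV = ∫_{0}^{2π} ∫_{0}^{π} ∫_{0}^{3} (4ρ cos(φ)) · ρ^2 sin(φ) dρ dφ dθ.

Inner (ρ): 81sin(2φ)/2.
Middle (φ): 0.
Outer (θ): 0.

Therefore the triple integral equals 0.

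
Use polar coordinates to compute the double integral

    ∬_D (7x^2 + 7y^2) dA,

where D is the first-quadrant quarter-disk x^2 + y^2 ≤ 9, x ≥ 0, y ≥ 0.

The region D is 0 ≤ r ≤ 3, 0 ≤ θ ≤ π/2 in polar coordinates, where x = r cos(θ), y = r sin(θ), and dA = r dr dθ.

Under the substitution, the integrand becomes 7r^2, so

    ∬_D (7x^2 + 7y^2) dA = ∫_{0}^{π/2} ∫_{0}^{3} (7r^2) · r dr dθ.

Inner integral (in r): ∫_{0}^{3} (7r^2) · r dr = 567/4.

Outer integral (in θ): ∫_{0}^{π/2} (567/4) dθ = 567π/8.

Therefore ∬_D (7x^2 + 7y^2) dA = 567π/8.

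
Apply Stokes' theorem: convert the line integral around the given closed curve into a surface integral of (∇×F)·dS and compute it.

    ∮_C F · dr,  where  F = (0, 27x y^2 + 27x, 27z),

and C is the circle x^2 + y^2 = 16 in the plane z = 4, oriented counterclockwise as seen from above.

Let S be the flat disk x^2 + y^2 ≤ 16 in the plane z = 4, with upward unit normal n̂ = ẑ. By Stokes' theorem,

    ∮_C F · dr = ∬_S (∇ × F) · n̂ dS = ∬_D (curl F)_z dA,

where D is the disk x^2 + y^2 ≤ 16.

Compute the curl of F = (0, 27x y^2 + 27x, 27z):
    (∇ × F)_x = ∂F_z/∂y - ∂F_y/∂z = 0,
    (∇ × F)_y = ∂F_x/∂z - ∂F_z/∂x = 0,
    (∇ × F)_z = ∂F_y/∂x - ∂F_x/∂y = 27y^2 + 27.

On z = 4, (curl F)_z = 27y^2 + 27.

Convert to polar (x = r cos θ, y = r sin θ, dA = r dr dθ); the integrand becomes 27r^2sin(θ)^2 + 27, so

    ∬_D (curl F)_z dA = ∫_0^{2π} ∫_0^{4} (27r^2sin(θ)^2 + 27) · r dr dθ.

Inner (r from 0 to 4): 1728sin(θ)^2 + 216.
Outer (θ from 0 to 2π): 2160π.

Therefore ∮_C F · dr = 2160π.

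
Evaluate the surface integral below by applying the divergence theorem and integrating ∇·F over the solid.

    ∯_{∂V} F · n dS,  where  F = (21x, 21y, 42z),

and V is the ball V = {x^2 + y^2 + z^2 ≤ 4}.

By the divergence theorem,

    ∯_{∂V} F · n dS = ∭_V (∇ · F) dV.

Compute the divergence:
    ∇ · F = ∂F_x/∂x + ∂F_y/∂y + ∂F_z/∂z = 21 + 21 + 42 = 84.

In spherical coordinates, x = ρ sin(φ) cos(θ), y = ρ sin(φ) sin(θ), z = ρ cos(φ), dV = ρ^2 sin(φ) dρ dφ dθ, with 0 ≤ ρ ≤ 2, 0 ≤ φ ≤ π, 0 ≤ θ ≤ 2π.

The integrand, after substitution and multiplying by the volume element, becomes (84) · ρ^2 sin(φ), so

    ∭_V (∇·F) dV = ∫_0^{2π} ∫_0^{π} ∫_0^{2} (84) · ρ^2 sin(φ) dρ dφ dθ.

Inner (ρ from 0 to 2): 224sin(φ).
Middle (φ from 0 to π): 448.
Outer (θ from 0 to 2π): 896π.

Therefore ∯_{∂V} F · n dS = 896π.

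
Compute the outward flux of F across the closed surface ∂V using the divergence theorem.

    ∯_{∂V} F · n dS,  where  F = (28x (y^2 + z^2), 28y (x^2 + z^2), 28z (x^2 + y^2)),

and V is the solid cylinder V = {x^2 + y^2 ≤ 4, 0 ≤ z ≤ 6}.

By the divergence theorem,

    ∯_{∂V} F · n dS = ∭_V (∇ · F) dV.

Compute the divergence:
    ∇ · F = ∂F_x/∂x + ∂F_y/∂y + ∂F_z/∂z = 28y^2 + 28z^2 + 28x^2 + 28z^2 + 28x^2 + 28y^2 = 56x^2 + 56y^2 + 56z^2.

In cylindrical coordinates, x = r cos(θ), y = r sin(θ), z = z, dV = r dr dθ dz, with 0 ≤ r ≤ 2, 0 ≤ θ ≤ 2π, 0 ≤ z ≤ 6.

The integrand, after substitution and multiplying by the volume element, becomes (56r^2 + 56z^2) · r, so

    ∭_V (∇·F) dV = ∫_0^{2π} ∫_0^{2} ∫_0^{6} (56r^2 + 56z^2) · r dz dr dθ.

Inner (z from 0 to 6): 336r (r^2 + 12).
Middle (r from 0 to 2): 9408.
Outer (θ from 0 to 2π): 18816π.

Therefore ∯_{∂V} F · n dS = 18816π.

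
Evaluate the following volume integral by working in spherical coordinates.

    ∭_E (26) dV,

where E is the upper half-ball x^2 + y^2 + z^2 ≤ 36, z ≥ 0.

In spherical coordinates, x = ρ sin(φ) cos(θ), y = ρ sin(φ) sin(θ), z = ρ cos(φ), and dV = ρ^2 sin(φ) dρ dφ dθ.

The integrand becomes 26, so

    ∭_E (26) dV = ∫_{0}^{2π} ∫_{0}^{π/2} ∫_{0}^{6} (26) · ρ^2 sin(φ) dρ dφ dθ.

Inner (ρ): 1872sin(φ).
Middle (φ): 1872.
Outer (θ): 3744π.

Therefore the triple integral equals 3744π.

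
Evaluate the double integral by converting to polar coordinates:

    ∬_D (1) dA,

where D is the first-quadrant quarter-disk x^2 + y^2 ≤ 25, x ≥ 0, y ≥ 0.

The region D is 0 ≤ r ≤ 5, 0 ≤ θ ≤ π/2 in polar coordinates, where x = r cos(θ), y = r sin(θ), and dA = r dr dθ.

Under the substitution, the integrand becomes 1, so

    ∬_D (1) dA = ∫_{0}^{π/2} ∫_{0}^{5} (1) · r dr dθ.

Inner integral (in r): ∫_{0}^{5} (1) · r dr = 25/2.

Outer integral (in θ): ∫_{0}^{π/2} (25/2) dθ = 25π/4.

Therefore ∬_D (1) dA = 25π/4.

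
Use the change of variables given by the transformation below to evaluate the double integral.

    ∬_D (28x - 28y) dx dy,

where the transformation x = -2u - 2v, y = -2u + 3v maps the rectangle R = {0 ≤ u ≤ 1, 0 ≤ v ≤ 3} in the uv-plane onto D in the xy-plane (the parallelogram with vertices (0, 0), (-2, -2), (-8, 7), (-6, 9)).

Compute the Jacobian determinant of (x, y) with respect to (u, v):

    ∂(x,y)/∂(u,v) = | -2  -2 | = (-2)(3) - (-2)(-2) = -10.
                   | -2  3 |

Its absolute value is |J| = 10 (the area scaling factor).

Substituting x = -2u - 2v, y = -2u + 3v into the integrand,

    28x - 28y → -140v,

so the integral becomes

    ∬_R (-140v) · |J| du dv = ∫_0^1 ∫_0^3 (-1400v) dv du.

Inner (v): -6300.
Outer (u): -6300.

Therefore ∬_D (28x - 28y) dx dy = -6300.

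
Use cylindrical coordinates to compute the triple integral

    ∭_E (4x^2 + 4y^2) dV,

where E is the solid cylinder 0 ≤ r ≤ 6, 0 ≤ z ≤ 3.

In cylindrical coordinates, x = r cos(θ), y = r sin(θ), z = z, and dV = r dr dθ dz.

The integrand becomes 4r^2, so

    ∭_E (4x^2 + 4y^2) dV = ∫_{0}^{2π} ∫_{0}^{6} ∫_{0}^{3} (4r^2) · r dz dr dθ.

Inner (z): 12r^3.
Middle (r from 0 to 6): 3888.
Outer (θ): 7776π.

Therefore the triple integral equals 7776π.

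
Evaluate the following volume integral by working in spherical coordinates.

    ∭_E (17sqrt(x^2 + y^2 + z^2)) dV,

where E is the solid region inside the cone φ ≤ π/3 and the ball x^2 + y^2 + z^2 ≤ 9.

In spherical coordinates, x = ρ sin(φ) cos(θ), y = ρ sin(φ) sin(θ), z = ρ cos(φ), and dV = ρ^2 sin(φ) dρ dφ dθ.

The integrand becomes 17ρ, so

    ∭_E (17sqrt(x^2 + y^2 + z^2)) dV = ∫_{0}^{2π} ∫_{0}^{π/3} ∫_{0}^{3} (17ρ) · ρ^2 sin(φ) dρ dφ dθ.

Inner (ρ): 1377sin(φ)/4.
Middle (φ): 1377/8.
Outer (θ): 1377π/4.

Therefore the triple integral equals 1377π/4.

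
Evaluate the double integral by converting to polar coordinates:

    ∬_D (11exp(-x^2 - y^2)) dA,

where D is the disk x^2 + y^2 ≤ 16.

The region D is 0 ≤ r ≤ 4, 0 ≤ θ ≤ 2π in polar coordinates, where x = r cos(θ), y = r sin(θ), and dA = r dr dθ.

Under the substitution, the integrand becomes 11exp(-r^2), so

    ∬_D (11exp(-x^2 - y^2)) dA = ∫_{0}^{2π} ∫_{0}^{4} (11exp(-r^2)) · r dr dθ.

Inner integral (in r): ∫_{0}^{4} (11exp(-r^2)) · r dr = 11/2 - 11exp(-16)/2.

Outer integral (in θ): ∫_{0}^{2π} (11/2 - 11exp(-16)/2) dθ = -11π exp(-16) + 11π.

Therefore ∬_D (11exp(-x^2 - y^2)) dA = -11π exp(-16) + 11π.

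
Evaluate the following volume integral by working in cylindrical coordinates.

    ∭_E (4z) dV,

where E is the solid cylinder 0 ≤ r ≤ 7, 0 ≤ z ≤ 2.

In cylindrical coordinates, x = r cos(θ), y = r sin(θ), z = z, and dV = r dr dθ dz.

The integrand becomes 4z, so

    ∭_E (4z) dV = ∫_{0}^{2π} ∫_{0}^{7} ∫_{0}^{2} (4z) · r dz dr dθ.

Inner (z): 8r.
Middle (r from 0 to 7): 196.
Outer (θ): 392π.

Therefore the triple integral equals 392π.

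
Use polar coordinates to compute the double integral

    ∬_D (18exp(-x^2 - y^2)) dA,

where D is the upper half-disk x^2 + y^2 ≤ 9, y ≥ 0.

The region D is 0 ≤ r ≤ 3, 0 ≤ θ ≤ π in polar coordinates, where x = r cos(θ), y = r sin(θ), and dA = r dr dθ.

Under the substitution, the integrand becomes 18exp(-r^2), so

    ∬_D (18exp(-x^2 - y^2)) dA = ∫_{0}^{π} ∫_{0}^{3} (18exp(-r^2)) · r dr dθ.

Inner integral (in r): ∫_{0}^{3} (18exp(-r^2)) · r dr = 9 - 9exp(-9).

Outer integral (in θ): ∫_{0}^{π} (9 - 9exp(-9)) dθ = -9π exp(-9) + 9π.

Therefore ∬_D (18exp(-x^2 - y^2)) dA = -9π exp(-9) + 9π.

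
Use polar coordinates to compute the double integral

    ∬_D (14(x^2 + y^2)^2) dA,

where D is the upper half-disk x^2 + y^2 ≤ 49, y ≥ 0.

The region D is 0 ≤ r ≤ 7, 0 ≤ θ ≤ π in polar coordinates, where x = r cos(θ), y = r sin(θ), and dA = r dr dθ.

Under the substitution, the integrand becomes 14r^4, so

    ∬_D (14(x^2 + y^2)^2) dA = ∫_{0}^{π} ∫_{0}^{7} (14r^4) · r dr dθ.

Inner integral (in r): ∫_{0}^{7} (14r^4) · r dr = 823543/3.

Outer integral (in θ): ∫_{0}^{π} (823543/3) dθ = 823543π/3.

Therefore ∬_D (14(x^2 + y^2)^2) dA = 823543π/3.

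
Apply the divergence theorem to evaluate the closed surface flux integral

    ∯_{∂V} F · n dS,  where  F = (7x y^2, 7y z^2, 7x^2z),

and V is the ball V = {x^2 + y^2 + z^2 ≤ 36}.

By the divergence theorem,

    ∯_{∂V} F · n dS = ∭_V (∇ · F) dV.

Compute the divergence:
    ∇ · F = ∂F_x/∂x + ∂F_y/∂y + ∂F_z/∂z = 7y^2 + 7z^2 + 7x^2 = 7x^2 + 7y^2 + 7z^2.

In spherical coordinates, x = ρ sin(φ) cos(θ), y = ρ sin(φ) sin(θ), z = ρ cos(φ), dV = ρ^2 sin(φ) dρ dφ dθ, with 0 ≤ ρ ≤ 6, 0 ≤ φ ≤ π, 0 ≤ θ ≤ 2π.

The integrand, after substitution and multiplying by the volume element, becomes (7ρ^2) · ρ^2 sin(φ), so

    ∭_V (∇·F) dV = ∫_0^{2π} ∫_0^{π} ∫_0^{6} (7ρ^2) · ρ^2 sin(φ) dρ dφ dθ.

Inner (ρ from 0 to 6): 54432sin(φ)/5.
Middle (φ from 0 to π): 108864/5.
Outer (θ from 0 to 2π): 217728π/5.

Therefore ∯_{∂V} F · n dS = 217728π/5.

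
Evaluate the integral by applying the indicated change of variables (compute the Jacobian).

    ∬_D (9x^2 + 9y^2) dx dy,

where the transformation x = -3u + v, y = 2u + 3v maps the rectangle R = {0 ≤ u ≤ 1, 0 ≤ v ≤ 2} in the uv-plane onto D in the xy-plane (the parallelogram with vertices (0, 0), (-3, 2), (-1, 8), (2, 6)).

Compute the Jacobian determinant of (x, y) with respect to (u, v):

    ∂(x,y)/∂(u,v) = | -3  1 | = (-3)(3) - (1)(2) = -11.
                   | 2  3 |

Its absolute value is |J| = 11 (the area scaling factor).

Substituting x = -3u + v, y = 2u + 3v into the integrand,

    9x^2 + 9y^2 → 117u^2 + 54u v + 90v^2,

so the integral becomes

    ∬_R (117u^2 + 54u v + 90v^2) · |J| du dv = ∫_0^1 ∫_0^2 (1287u^2 + 594u v + 990v^2) dv du.

Inner (v): 2574u^2 + 1188u + 2640.
Outer (u): 4092.

Therefore ∬_D (9x^2 + 9y^2) dx dy = 4092.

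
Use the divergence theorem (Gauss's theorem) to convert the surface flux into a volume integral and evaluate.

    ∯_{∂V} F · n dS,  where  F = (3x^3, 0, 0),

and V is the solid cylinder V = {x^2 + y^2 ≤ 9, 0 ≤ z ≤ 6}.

By the divergence theorem,

    ∯_{∂V} F · n dS = ∭_V (∇ · F) dV.

Compute the divergence:
    ∇ · F = ∂F_x/∂x + ∂F_y/∂y + ∂F_z/∂z = 9x^2 + 0 + 0 = 9x^2.

In cylindrical coordinates, x = r cos(θ), y = r sin(θ), z = z, dV = r dr dθ dz, with 0 ≤ r ≤ 3, 0 ≤ θ ≤ 2π, 0 ≤ z ≤ 6.

The integrand, after substitution and multiplying by the volume element, becomes (9r^2cos(θ)^2) · r, so

    ∭_V (∇·F) dV = ∫_0^{2π} ∫_0^{3} ∫_0^{6} (9r^2cos(θ)^2) · r dz dr dθ.

Inner (z from 0 to 6): 54r^3cos(θ)^2.
Middle (r from 0 to 3): 2187cos(θ)^2/2.
Outer (θ from 0 to 2π): 2187π/2.

Therefore ∯_{∂V} F · n dS = 2187π/2.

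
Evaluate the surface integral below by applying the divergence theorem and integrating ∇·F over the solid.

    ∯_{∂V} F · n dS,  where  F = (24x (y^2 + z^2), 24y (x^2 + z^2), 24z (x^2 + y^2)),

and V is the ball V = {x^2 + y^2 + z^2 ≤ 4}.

By the divergence theorem,

    ∯_{∂V} F · n dS = ∭_V (∇ · F) dV.

Compute the divergence:
    ∇ · F = ∂F_x/∂x + ∂F_y/∂y + ∂F_z/∂z = 24y^2 + 24z^2 + 24x^2 + 24z^2 + 24x^2 + 24y^2 = 48x^2 + 48y^2 + 48z^2.

In spherical coordinates, x = ρ sin(φ) cos(θ), y = ρ sin(φ) sin(θ), z = ρ cos(φ), dV = ρ^2 sin(φ) dρ dφ dθ, with 0 ≤ ρ ≤ 2, 0 ≤ φ ≤ π, 0 ≤ θ ≤ 2π.

The integrand, after substitution and multiplying by the volume element, becomes (48ρ^2) · ρ^2 sin(φ), so

    ∭_V (∇·F) dV = ∫_0^{2π} ∫_0^{π} ∫_0^{2} (48ρ^2) · ρ^2 sin(φ) dρ dφ dθ.

Inner (ρ from 0 to 2): 1536sin(φ)/5.
Middle (φ from 0 to π): 3072/5.
Outer (θ from 0 to 2π): 6144π/5.

Therefore ∯_{∂V} F · n dS = 6144π/5.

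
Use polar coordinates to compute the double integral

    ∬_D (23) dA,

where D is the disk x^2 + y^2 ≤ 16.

The region D is 0 ≤ r ≤ 4, 0 ≤ θ ≤ 2π in polar coordinates, where x = r cos(θ), y = r sin(θ), and dA = r dr dθ.

Under the substitution, the integrand becomes 23, so

    ∬_D (23) dA = ∫_{0}^{2π} ∫_{0}^{4} (23) · r dr dθ.

Inner integral (in r): ∫_{0}^{4} (23) · r dr = 184.

Outer integral (in θ): ∫_{0}^{2π} (184) dθ = 368π.

Therefore ∬_D (23) dA = 368π.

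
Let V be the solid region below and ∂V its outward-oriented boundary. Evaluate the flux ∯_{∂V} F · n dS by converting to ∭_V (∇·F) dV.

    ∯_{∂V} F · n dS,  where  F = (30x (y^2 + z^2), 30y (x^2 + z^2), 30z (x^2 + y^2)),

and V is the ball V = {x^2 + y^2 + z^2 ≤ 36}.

By the divergence theorem,

    ∯_{∂V} F · n dS = ∭_V (∇ · F) dV.

Compute the divergence:
    ∇ · F = ∂F_x/∂x + ∂F_y/∂y + ∂F_z/∂z = 30y^2 + 30z^2 + 30x^2 + 30z^2 + 30x^2 + 30y^2 = 60x^2 + 60y^2 + 60z^2.

In spherical coordinates, x = ρ sin(φ) cos(θ), y = ρ sin(φ) sin(θ), z = ρ cos(φ), dV = ρ^2 sin(φ) dρ dφ dθ, with 0 ≤ ρ ≤ 6, 0 ≤ φ ≤ π, 0 ≤ θ ≤ 2π.

The integrand, after substitution and multiplying by the volume element, becomes (60ρ^2) · ρ^2 sin(φ), so

    ∭_V (∇·F) dV = ∫_0^{2π} ∫_0^{π} ∫_0^{6} (60ρ^2) · ρ^2 sin(φ) dρ dφ dθ.

Inner (ρ from 0 to 6): 93312sin(φ).
Middle (φ from 0 to π): 186624.
Outer (θ from 0 to 2π): 373248π.

Therefore ∯_{∂V} F · n dS = 373248π.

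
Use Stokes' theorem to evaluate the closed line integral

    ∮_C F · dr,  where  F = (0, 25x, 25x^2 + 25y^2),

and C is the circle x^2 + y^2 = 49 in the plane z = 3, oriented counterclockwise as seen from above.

Let S be the flat disk x^2 + y^2 ≤ 49 in the plane z = 3, with upward unit normal n̂ = ẑ. By Stokes' theorem,

    ∮_C F · dr = ∬_S (∇ × F) · n̂ dS = ∬_D (curl F)_z dA,

where D is the disk x^2 + y^2 ≤ 49.

Compute the curl of F = (0, 25x, 25x^2 + 25y^2):
    (∇ × F)_x = ∂F_z/∂y - ∂F_y/∂z = 50y,
    (∇ × F)_y = ∂F_x/∂z - ∂F_z/∂x = -50x,
    (∇ × F)_z = ∂F_y/∂x - ∂F_x/∂y = 25.

On z = 3, (curl F)_z = 25.

Convert to polar (x = r cos θ, y = r sin θ, dA = r dr dθ); the integrand becomes 25, so

    ∬_D (curl F)_z dA = ∫_0^{2π} ∫_0^{7} (25) · r dr dθ.

Inner (r from 0 to 7): 1225/2.
Outer (θ from 0 to 2π): 1225π.

Therefore ∮_C F · dr = 1225π.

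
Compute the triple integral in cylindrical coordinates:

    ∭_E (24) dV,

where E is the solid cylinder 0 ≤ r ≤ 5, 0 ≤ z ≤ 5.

In cylindrical coordinates, x = r cos(θ), y = r sin(θ), z = z, and dV = r dr dθ dz.

The integrand becomes 24, so

    ∭_E (24) dV = ∫_{0}^{2π} ∫_{0}^{5} ∫_{0}^{5} (24) · r dz dr dθ.

Inner (z): 120r.
Middle (r from 0 to 5): 1500.
Outer (θ): 3000π.

Therefore the triple integral equals 3000π.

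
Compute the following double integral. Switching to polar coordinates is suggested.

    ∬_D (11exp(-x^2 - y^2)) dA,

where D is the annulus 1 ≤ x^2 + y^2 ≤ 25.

The region D is 1 ≤ r ≤ 5, 0 ≤ θ ≤ 2π in polar coordinates, where x = r cos(θ), y = r sin(θ), and dA = r dr dθ.

Under the substitution, the integrand becomes 11exp(-r^2), so

    ∬_D (11exp(-x^2 - y^2)) dA = ∫_{0}^{2π} ∫_{1}^{5} (11exp(-r^2)) · r dr dθ.

Inner integral (in r): ∫_{1}^{5} (11exp(-r^2)) · r dr = -(11 - 11exp(24))exp(-25)/2.

Outer integral (in θ): ∫_{0}^{2π} (-(11 - 11exp(24))exp(-25)/2) dθ = -11π (1 - exp(24))exp(-25).

Therefore ∬_D (11exp(-x^2 - y^2)) dA = -11π (1 - exp(24))exp(-25).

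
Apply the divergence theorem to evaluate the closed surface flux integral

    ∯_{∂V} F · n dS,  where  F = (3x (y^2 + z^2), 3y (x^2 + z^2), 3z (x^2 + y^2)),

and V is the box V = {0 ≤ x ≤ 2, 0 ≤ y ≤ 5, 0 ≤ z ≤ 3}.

By the divergence theorem,

    ∯_{∂V} F · n dS = ∭_V (∇ · F) dV.

Compute the divergence:
    ∇ · F = ∂F_x/∂x + ∂F_y/∂y + ∂F_z/∂z = 3y^2 + 3z^2 + 3x^2 + 3z^2 + 3x^2 + 3y^2 = 6x^2 + 6y^2 + 6z^2.

V is a rectangular box, so dV = dx dy dz with 0 ≤ x ≤ 2, 0 ≤ y ≤ 5, 0 ≤ z ≤ 3.

Integrate (6x^2 + 6y^2 + 6z^2) over V as an iterated integral:

    ∭_V (∇·F) dV = ∫_0^{2} ∫_0^{5} ∫_0^{3} (6x^2 + 6y^2 + 6z^2) dz dy dx.

Inner (z from 0 to 3): 18x^2 + 18y^2 + 54.
Middle (y from 0 to 5): 90x^2 + 1020.
Outer (x from 0 to 2): 2280.

Therefore ∯_{∂V} F · n dS = 2280.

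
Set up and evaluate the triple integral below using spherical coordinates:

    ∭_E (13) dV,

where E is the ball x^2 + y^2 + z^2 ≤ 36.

In spherical coordinates, x = ρ sin(φ) cos(θ), y = ρ sin(φ) sin(θ), z = ρ cos(φ), and dV = ρ^2 sin(φ) dρ dφ dθ.

The integrand becomes 13, so

    ∭_E (13) dV = ∫_{0}^{2π} ∫_{0}^{π} ∫_{0}^{6} (13) · ρ^2 sin(φ) dρ dφ dθ.

Inner (ρ): 936sin(φ).
Middle (φ): 1872.
Outer (θ): 3744π.

Therefore the triple integral equals 3744π.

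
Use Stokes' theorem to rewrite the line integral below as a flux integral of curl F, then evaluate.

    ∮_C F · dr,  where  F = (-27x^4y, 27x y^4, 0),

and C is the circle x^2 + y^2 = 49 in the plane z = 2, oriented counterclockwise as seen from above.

Let S be the flat disk x^2 + y^2 ≤ 49 in the plane z = 2, with upward unit normal n̂ = ẑ. By Stokes' theorem,

    ∮_C F · dr = ∬_S (∇ × F) · n̂ dS = ∬_D (curl F)_z dA,

where D is the disk x^2 + y^2 ≤ 49.

Compute the curl of F = (-27x^4y, 27x y^4, 0):
    (∇ × F)_x = ∂F_z/∂y - ∂F_y/∂z = 0,
    (∇ × F)_y = ∂F_x/∂z - ∂F_z/∂x = 0,
    (∇ × F)_z = ∂F_y/∂x - ∂F_x/∂y = 27x^4 + 27y^4.

On z = 2, (curl F)_z = 27x^4 + 27y^4.

Convert to polar (x = r cos θ, y = r sin θ, dA = r dr dθ); the integrand becomes 27r^4(sin(θ)^4 + cos(θ)^4), so

    ∬_D (curl F)_z dA = ∫_0^{2π} ∫_0^{7} (27r^4(sin(θ)^4 + cos(θ)^4)) · r dr dθ.

Inner (r from 0 to 7): 1058841sin(θ)^4/2 + 1058841cos(θ)^4/2.
Outer (θ from 0 to 2π): 3176523π/4.

Therefore ∮_C F · dr = 3176523π/4.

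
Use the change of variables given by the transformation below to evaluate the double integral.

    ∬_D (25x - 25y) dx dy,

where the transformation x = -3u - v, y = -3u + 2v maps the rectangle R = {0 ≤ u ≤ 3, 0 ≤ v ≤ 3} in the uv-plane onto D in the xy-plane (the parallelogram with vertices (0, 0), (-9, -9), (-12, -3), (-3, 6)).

Compute the Jacobian determinant of (x, y) with respect to (u, v):

    ∂(x,y)/∂(u,v) = | -3  -1 | = (-3)(2) - (-1)(-3) = -9.
                   | -3  2 |

Its absolute value is |J| = 9 (the area scaling factor).

Substituting x = -3u - v, y = -3u + 2v into the integrand,

    25x - 25y → -75v,

so the integral becomes

    ∬_R (-75v) · |J| du dv = ∫_0^3 ∫_0^3 (-675v) dv du.

Inner (v): -6075/2.
Outer (u): -18225/2.

Therefore ∬_D (25x - 25y) dx dy = -18225/2.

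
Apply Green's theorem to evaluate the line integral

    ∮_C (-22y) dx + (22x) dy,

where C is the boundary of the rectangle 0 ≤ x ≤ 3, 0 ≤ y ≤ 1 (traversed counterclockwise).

Green's theorem converts the closed line integral into a double integral over the enclosed region D:

    ∮_C P dx + Q dy = ∬_D (∂Q/∂x - ∂P/∂y) dA.

Here P = -22y, Q = 22x, so

    ∂Q/∂x = 22,    ∂P/∂y = -22,
    ∂Q/∂x - ∂P/∂y = 44.

D is the region 0 ≤ x ≤ 3, 0 ≤ y ≤ 1. Evaluating the double integral:

    ∬_D (44) dA = ∫_0^{3} ∫_0^{1} (44) dy dx.

Inner (y from 0 to 1): 44.
Outer (x from 0 to 3): 132.

Therefore ∮_C P dx + Q dy = 132.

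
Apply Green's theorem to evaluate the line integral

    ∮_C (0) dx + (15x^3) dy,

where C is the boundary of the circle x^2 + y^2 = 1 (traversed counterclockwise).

Green's theorem converts the closed line integral into a double integral over the enclosed region D:

    ∮_C P dx + Q dy = ∬_D (∂Q/∂x - ∂P/∂y) dA.

Here P = 0, Q = 15x^3, so

    ∂Q/∂x = 45x^2,    ∂P/∂y = 0,
    ∂Q/∂x - ∂P/∂y = 45x^2.

D is the region x^2 + y^2 ≤ 1. Evaluating the double integral:

In polar coordinates (x = r cos θ, y = r sin θ, dA = r dr dθ) the integrand becomes 45r^2cos(θ)^2, so

    ∬_D (45x^2) dA = ∫_0^{2π} ∫_0^{1} (45r^2cos(θ)^2) · r dr dθ.

Inner (r from 0 to 1): 45cos(θ)^2/4.
Outer (θ from 0 to 2π): 45π/4.

Therefore ∮_C P dx + Q dy = 45π/4.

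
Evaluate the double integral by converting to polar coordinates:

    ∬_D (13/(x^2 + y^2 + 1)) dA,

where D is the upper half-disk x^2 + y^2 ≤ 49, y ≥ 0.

The region D is 0 ≤ r ≤ 7, 0 ≤ θ ≤ π in polar coordinates, where x = r cos(θ), y = r sin(θ), and dA = r dr dθ.

Under the substitution, the integrand becomes 13/(r^2 + 1), so

    ∬_D (13/(x^2 + y^2 + 1)) dA = ∫_{0}^{π} ∫_{0}^{7} (13/(r^2 + 1)) · r dr dθ.

Inner integral (in r): ∫_{0}^{7} (13/(r^2 + 1)) · r dr = 13log(50)/2.

Outer integral (in θ): ∫_{0}^{π} (13log(50)/2) dθ = 13π log(50)/2.

Therefore ∬_D (13/(x^2 + y^2 + 1)) dA = 13π log(50)/2.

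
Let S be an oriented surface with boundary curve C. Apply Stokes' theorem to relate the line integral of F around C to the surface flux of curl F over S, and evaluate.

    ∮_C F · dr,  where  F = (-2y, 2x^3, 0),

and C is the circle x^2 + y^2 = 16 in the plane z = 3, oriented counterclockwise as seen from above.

Let S be the flat disk x^2 + y^2 ≤ 16 in the plane z = 3, with upward unit normal n̂ = ẑ. By Stokes' theorem,

    ∮_C F · dr = ∬_S (∇ × F) · n̂ dS = ∬_D (curl F)_z dA,

where D is the disk x^2 + y^2 ≤ 16.

Compute the curl of F = (-2y, 2x^3, 0):
    (∇ × F)_x = ∂F_z/∂y - ∂F_y/∂z = 0,
    (∇ × F)_y = ∂F_x/∂z - ∂F_z/∂x = 0,
    (∇ × F)_z = ∂F_y/∂x - ∂F_x/∂y = 6x^2 + 2.

On z = 3, (curl F)_z = 6x^2 + 2.

Convert to polar (x = r cos θ, y = r sin θ, dA = r dr dθ); the integrand becomes 6r^2cos(θ)^2 + 2, so

    ∬_D (curl F)_z dA = ∫_0^{2π} ∫_0^{4} (6r^2cos(θ)^2 + 2) · r dr dθ.

Inner (r from 0 to 4): 384cos(θ)^2 + 16.
Outer (θ from 0 to 2π): 416π.

Therefore ∮_C F · dr = 416π.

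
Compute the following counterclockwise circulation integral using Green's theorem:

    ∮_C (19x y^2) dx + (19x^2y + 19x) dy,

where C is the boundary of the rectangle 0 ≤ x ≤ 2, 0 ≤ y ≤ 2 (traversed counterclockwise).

Green's theorem converts the closed line integral into a double integral over the enclosed region D:

    ∮_C P dx + Q dy = ∬_D (∂Q/∂x - ∂P/∂y) dA.

Here P = 19x y^2, Q = 19x^2y + 19x, so

    ∂Q/∂x = 38x y + 19,    ∂P/∂y = 38x y,
    ∂Q/∂x - ∂P/∂y = 19.

D is the region 0 ≤ x ≤ 2, 0 ≤ y ≤ 2. Evaluating the double integral:

    ∬_D (19) dA = ∫_0^{2} ∫_0^{2} (19) dy dx.

Inner (y from 0 to 2): 38.
Outer (x from 0 to 2): 76.

Therefore ∮_C P dx + Q dy = 76.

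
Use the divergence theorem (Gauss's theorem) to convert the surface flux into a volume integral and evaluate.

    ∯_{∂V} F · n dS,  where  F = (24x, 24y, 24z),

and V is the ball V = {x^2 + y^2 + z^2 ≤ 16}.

By the divergence theorem,

    ∯_{∂V} F · n dS = ∭_V (∇ · F) dV.

Compute the divergence:
    ∇ · F = ∂F_x/∂x + ∂F_y/∂y + ∂F_z/∂z = 24 + 24 + 24 = 72.

In spherical coordinates, x = ρ sin(φ) cos(θ), y = ρ sin(φ) sin(θ), z = ρ cos(φ), dV = ρ^2 sin(φ) dρ dφ dθ, with 0 ≤ ρ ≤ 4, 0 ≤ φ ≤ π, 0 ≤ θ ≤ 2π.

The integrand, after substitution and multiplying by the volume element, becomes (72) · ρ^2 sin(φ), so

    ∭_V (∇·F) dV = ∫_0^{2π} ∫_0^{π} ∫_0^{4} (72) · ρ^2 sin(φ) dρ dφ dθ.

Inner (ρ from 0 to 4): 1536sin(φ).
Middle (φ from 0 to π): 3072.
Outer (θ from 0 to 2π): 6144π.

Therefore ∯_{∂V} F · n dS = 6144π.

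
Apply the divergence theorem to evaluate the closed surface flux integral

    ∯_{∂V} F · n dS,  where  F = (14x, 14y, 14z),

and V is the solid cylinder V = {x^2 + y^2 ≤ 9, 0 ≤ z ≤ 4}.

By the divergence theorem,

    ∯_{∂V} F · n dS = ∭_V (∇ · F) dV.

Compute the divergence:
    ∇ · F = ∂F_x/∂x + ∂F_y/∂y + ∂F_z/∂z = 14 + 14 + 14 = 42.

In cylindrical coordinates, x = r cos(θ), y = r sin(θ), z = z, dV = r dr dθ dz, with 0 ≤ r ≤ 3, 0 ≤ θ ≤ 2π, 0 ≤ z ≤ 4.

The integrand, after substitution and multiplying by the volume element, becomes (42) · r, so

    ∭_V (∇·F) dV = ∫_0^{2π} ∫_0^{3} ∫_0^{4} (42) · r dz dr dθ.

Inner (z from 0 to 4): 168r.
Middle (r from 0 to 3): 756.
Outer (θ from 0 to 2π): 1512π.

Therefore ∯_{∂V} F · n dS = 1512π.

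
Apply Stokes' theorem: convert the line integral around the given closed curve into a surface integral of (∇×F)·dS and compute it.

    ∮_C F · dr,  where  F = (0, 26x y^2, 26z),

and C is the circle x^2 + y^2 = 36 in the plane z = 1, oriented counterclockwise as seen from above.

Let S be the flat disk x^2 + y^2 ≤ 36 in the plane z = 1, with upward unit normal n̂ = ẑ. By Stokes' theorem,

    ∮_C F · dr = ∬_S (∇ × F) · n̂ dS = ∬_D (curl F)_z dA,

where D is the disk x^2 + y^2 ≤ 36.

Compute the curl of F = (0, 26x y^2, 26z):
    (∇ × F)_x = ∂F_z/∂y - ∂F_y/∂z = 0,
    (∇ × F)_y = ∂F_x/∂z - ∂F_z/∂x = 0,
    (∇ × F)_z = ∂F_y/∂x - ∂F_x/∂y = 26y^2.

On z = 1, (curl F)_z = 26y^2.

Convert to polar (x = r cos θ, y = r sin θ, dA = r dr dθ); the integrand becomes 26r^2sin(θ)^2, so

    ∬_D (curl F)_z dA = ∫_0^{2π} ∫_0^{6} (26r^2sin(θ)^2) · r dr dθ.

Inner (r from 0 to 6): 8424sin(θ)^2.
Outer (θ from 0 to 2π): 8424π.

Therefore ∮_C F · dr = 8424π.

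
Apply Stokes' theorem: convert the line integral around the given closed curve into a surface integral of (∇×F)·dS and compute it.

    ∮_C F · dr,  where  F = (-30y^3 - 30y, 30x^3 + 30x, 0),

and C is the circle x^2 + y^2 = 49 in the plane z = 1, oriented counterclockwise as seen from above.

Let S be the flat disk x^2 + y^2 ≤ 49 in the plane z = 1, with upward unit normal n̂ = ẑ. By Stokes' theorem,

    ∮_C F · dr = ∬_S (∇ × F) · n̂ dS = ∬_D (curl F)_z dA,

where D is the disk x^2 + y^2 ≤ 49.

Compute the curl of F = (-30y^3 - 30y, 30x^3 + 30x, 0):
    (∇ × F)_x = ∂F_z/∂y - ∂F_y/∂z = 0,
    (∇ × F)_y = ∂F_x/∂z - ∂F_z/∂x = 0,
    (∇ × F)_z = ∂F_y/∂x - ∂F_x/∂y = 90x^2 + 90y^2 + 60.

On z = 1, (curl F)_z = 90x^2 + 90y^2 + 60.

Convert to polar (x = r cos θ, y = r sin θ, dA = r dr dθ); the integrand becomes 90r^2 + 60, so

    ∬_D (curl F)_z dA = ∫_0^{2π} ∫_0^{7} (90r^2 + 60) · r dr dθ.

Inner (r from 0 to 7): 110985/2.
Outer (θ from 0 to 2π): 110985π.

Therefore ∮_C F · dr = 110985π.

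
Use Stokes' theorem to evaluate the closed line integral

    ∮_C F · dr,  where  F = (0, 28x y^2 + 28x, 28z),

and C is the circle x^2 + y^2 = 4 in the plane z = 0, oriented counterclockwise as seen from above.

Let S be the flat disk x^2 + y^2 ≤ 4 in the plane z = 0, with upward unit normal n̂ = ẑ. By Stokes' theorem,

    ∮_C F · dr = ∬_S (∇ × F) · n̂ dS = ∬_D (curl F)_z dA,

where D is the disk x^2 + y^2 ≤ 4.

Compute the curl of F = (0, 28x y^2 + 28x, 28z):
    (∇ × F)_x = ∂F_z/∂y - ∂F_y/∂z = 0,
    (∇ × F)_y = ∂F_x/∂z - ∂F_z/∂x = 0,
    (∇ × F)_z = ∂F_y/∂x - ∂F_x/∂y = 28y^2 + 28.

On z = 0, (curl F)_z = 28y^2 + 28.

Convert to polar (x = r cos θ, y = r sin θ, dA = r dr dθ); the integrand becomes 28r^2sin(θ)^2 + 28, so

    ∬_D (curl F)_z dA = ∫_0^{2π} ∫_0^{2} (28r^2sin(θ)^2 + 28) · r dr dθ.

Inner (r from 0 to 2): 112 - 56cos(2θ).
Outer (θ from 0 to 2π): 224π.

Therefore ∮_C F · dr = 224π.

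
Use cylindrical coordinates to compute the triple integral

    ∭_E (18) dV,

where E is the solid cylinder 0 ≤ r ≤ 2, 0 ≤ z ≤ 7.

In cylindrical coordinates, x = r cos(θ), y = r sin(θ), z = z, and dV = r dr dθ dz.

The integrand becomes 18, so

    ∭_E (18) dV = ∫_{0}^{2π} ∫_{0}^{2} ∫_{0}^{7} (18) · r dz dr dθ.

Inner (z): 126r.
Middle (r from 0 to 2): 252.
Outer (θ): 504π.

Therefore the triple integral equals 504π.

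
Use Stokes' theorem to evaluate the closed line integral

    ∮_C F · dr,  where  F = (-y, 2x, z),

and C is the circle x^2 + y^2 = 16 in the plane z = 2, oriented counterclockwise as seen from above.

Let S be the flat disk x^2 + y^2 ≤ 16 in the plane z = 2, with upward unit normal n̂ = ẑ. By Stokes' theorem,

    ∮_C F · dr = ∬_S (∇ × F) · n̂ dS = ∬_D (curl F)_z dA,

where D is the disk x^2 + y^2 ≤ 16.

Compute the curl of F = (-y, 2x, z):
    (∇ × F)_x = ∂F_z/∂y - ∂F_y/∂z = 0,
    (∇ × F)_y = ∂F_x/∂z - ∂F_z/∂x = 0,
    (∇ × F)_z = ∂F_y/∂x - ∂F_x/∂y = 3.

On z = 2, (curl F)_z = 3.

Convert to polar (x = r cos θ, y = r sin θ, dA = r dr dθ); the integrand becomes 3, so

    ∬_D (curl F)_z dA = ∫_0^{2π} ∫_0^{4} (3) · r dr dθ.

Inner (r from 0 to 4): 24.
Outer (θ from 0 to 2π): 48π.

Therefore ∮_C F · dr = 48π.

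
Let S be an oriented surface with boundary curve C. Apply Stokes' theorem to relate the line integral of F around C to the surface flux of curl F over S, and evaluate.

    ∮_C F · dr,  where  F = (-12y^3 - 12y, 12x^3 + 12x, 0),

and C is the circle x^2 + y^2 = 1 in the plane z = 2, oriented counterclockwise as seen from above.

Let S be the flat disk x^2 + y^2 ≤ 1 in the plane z = 2, with upward unit normal n̂ = ẑ. By Stokes' theorem,

    ∮_C F · dr = ∬_S (∇ × F) · n̂ dS = ∬_D (curl F)_z dA,

where D is the disk x^2 + y^2 ≤ 1.

Compute the curl of F = (-12y^3 - 12y, 12x^3 + 12x, 0):
    (∇ × F)_x = ∂F_z/∂y - ∂F_y/∂z = 0,
    (∇ × F)_y = ∂F_x/∂z - ∂F_z/∂x = 0,
    (∇ × F)_z = ∂F_y/∂x - ∂F_x/∂y = 36x^2 + 36y^2 + 24.

On z = 2, (curl F)_z = 36x^2 + 36y^2 + 24.

Convert to polar (x = r cos θ, y = r sin θ, dA = r dr dθ); the integrand becomes 36r^2 + 24, so

    ∬_D (curl F)_z dA = ∫_0^{2π} ∫_0^{1} (36r^2 + 24) · r dr dθ.

Inner (r from 0 to 1): 21.
Outer (θ from 0 to 2π): 42π.

Therefore ∮_C F · dr = 42π.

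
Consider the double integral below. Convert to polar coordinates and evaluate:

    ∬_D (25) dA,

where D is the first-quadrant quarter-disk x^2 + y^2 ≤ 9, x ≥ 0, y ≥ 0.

The region D is 0 ≤ r ≤ 3, 0 ≤ θ ≤ π/2 in polar coordinates, where x = r cos(θ), y = r sin(θ), and dA = r dr dθ.

Under the substitution, the integrand becomes 25, so

    ∬_D (25) dA = ∫_{0}^{π/2} ∫_{0}^{3} (25) · r dr dθ.

Inner integral (in r): ∫_{0}^{3} (25) · r dr = 225/2.

Outer integral (in θ): ∫_{0}^{π/2} (225/2) dθ = 225π/4.

Therefore ∬_D (25) dA = 225π/4.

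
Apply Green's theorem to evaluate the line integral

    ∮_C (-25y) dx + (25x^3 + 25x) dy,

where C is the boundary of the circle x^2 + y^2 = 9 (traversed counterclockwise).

Green's theorem converts the closed line integral into a double integral over the enclosed region D:

    ∮_C P dx + Q dy = ∬_D (∂Q/∂x - ∂P/∂y) dA.

Here P = -25y, Q = 25x^3 + 25x, so

    ∂Q/∂x = 75x^2 + 25,    ∂P/∂y = -25,
    ∂Q/∂x - ∂P/∂y = 75x^2 + 50.

D is the region x^2 + y^2 ≤ 9. Evaluating the double integral:

In polar coordinates (x = r cos θ, y = r sin θ, dA = r dr dθ) the integrand becomes 75r^2cos(θ)^2 + 50, so

    ∬_D (75x^2 + 50) dA = ∫_0^{2π} ∫_0^{3} (75r^2cos(θ)^2 + 50) · r dr dθ.

Inner (r from 0 to 3): 6075cos(θ)^2/4 + 225.
Outer (θ from 0 to 2π): 7875π/4.

Therefore ∮_C P dx + Q dy = 7875π/4.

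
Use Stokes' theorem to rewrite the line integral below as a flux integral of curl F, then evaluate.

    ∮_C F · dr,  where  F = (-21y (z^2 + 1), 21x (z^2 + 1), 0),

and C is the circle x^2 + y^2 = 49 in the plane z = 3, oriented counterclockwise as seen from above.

Let S be the flat disk x^2 + y^2 ≤ 49 in the plane z = 3, with upward unit normal n̂ = ẑ. By Stokes' theorem,

    ∮_C F · dr = ∬_S (∇ × F) · n̂ dS = ∬_D (curl F)_z dA,

where D is the disk x^2 + y^2 ≤ 49.

Compute the curl of F = (-21y (z^2 + 1), 21x (z^2 + 1), 0):
    (∇ × F)_x = ∂F_z/∂y - ∂F_y/∂z = -42x z,
    (∇ × F)_y = ∂F_x/∂z - ∂F_z/∂x = -42y z,
    (∇ × F)_z = ∂F_y/∂x - ∂F_x/∂y = 42z^2 + 42.

On z = 3, (curl F)_z = 420.

Convert to polar (x = r cos θ, y = r sin θ, dA = r dr dθ); the integrand becomes 420, so

    ∬_D (curl F)_z dA = ∫_0^{2π} ∫_0^{7} (420) · r dr dθ.

Inner (r from 0 to 7): 10290.
Outer (θ from 0 to 2π): 20580π.

Therefore ∮_C F · dr = 20580π.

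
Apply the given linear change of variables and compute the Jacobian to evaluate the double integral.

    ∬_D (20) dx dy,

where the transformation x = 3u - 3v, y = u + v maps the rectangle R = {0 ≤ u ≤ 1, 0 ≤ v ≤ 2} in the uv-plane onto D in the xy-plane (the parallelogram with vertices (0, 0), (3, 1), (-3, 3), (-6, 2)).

Compute the Jacobian determinant of (x, y) with respect to (u, v):

    ∂(x,y)/∂(u,v) = | 3  -3 | = (3)(1) - (-3)(1) = 6.
                   | 1  1 |

Its absolute value is |J| = 6 (the area scaling factor).

Substituting x = 3u - 3v, y = u + v into the integrand,

    20 → 20,

so the integral becomes

    ∬_R (20) · |J| du dv = ∫_0^1 ∫_0^2 (120) dv du.

Inner (v): 240.
Outer (u): 240.

Therefore ∬_D (20) dx dy = 240.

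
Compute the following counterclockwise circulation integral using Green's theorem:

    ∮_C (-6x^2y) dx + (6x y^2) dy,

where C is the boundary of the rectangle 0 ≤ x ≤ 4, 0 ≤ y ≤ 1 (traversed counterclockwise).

Green's theorem converts the closed line integral into a double integral over the enclosed region D:

    ∮_C P dx + Q dy = ∬_D (∂Q/∂x - ∂P/∂y) dA.

Here P = -6x^2y, Q = 6x y^2, so

    ∂Q/∂x = 6y^2,    ∂P/∂y = -6x^2,
    ∂Q/∂x - ∂P/∂y = 6x^2 + 6y^2.

D is the region 0 ≤ x ≤ 4, 0 ≤ y ≤ 1. Evaluating the double integral:

    ∬_D (6x^2 + 6y^2) dA = ∫_0^{4} ∫_0^{1} (6x^2 + 6y^2) dy dx.

Inner (y from 0 to 1): 6x^2 + 2.
Outer (x from 0 to 4): 136.

Therefore ∮_C P dx + Q dy = 136.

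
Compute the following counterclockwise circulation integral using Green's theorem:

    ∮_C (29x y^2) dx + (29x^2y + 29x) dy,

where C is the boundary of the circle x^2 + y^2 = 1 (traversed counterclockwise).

Green's theorem converts the closed line integral into a double integral over the enclosed region D:

    ∮_C P dx + Q dy = ∬_D (∂Q/∂x - ∂P/∂y) dA.

Here P = 29x y^2, Q = 29x^2y + 29x, so

    ∂Q/∂x = 58x y + 29,    ∂P/∂y = 58x y,
    ∂Q/∂x - ∂P/∂y = 29.

D is the region x^2 + y^2 ≤ 1. Evaluating the double integral:

In polar coordinates (x = r cos θ, y = r sin θ, dA = r dr dθ) the integrand becomes 29, so

    ∬_D (29) dA = ∫_0^{2π} ∫_0^{1} (29) · r dr dθ.

Inner (r from 0 to 1): 29/2.
Outer (θ from 0 to 2π): 29π.

Therefore ∮_C P dx + Q dy = 29π.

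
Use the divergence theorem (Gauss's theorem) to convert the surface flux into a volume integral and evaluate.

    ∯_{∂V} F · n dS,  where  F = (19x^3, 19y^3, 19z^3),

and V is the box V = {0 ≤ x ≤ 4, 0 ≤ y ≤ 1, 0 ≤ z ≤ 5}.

By the divergence theorem,

    ∯_{∂V} F · n dS = ∭_V (∇ · F) dV.

Compute the divergence:
    ∇ · F = ∂F_x/∂x + ∂F_y/∂y + ∂F_z/∂z = 57x^2 + 57y^2 + 57z^2.

V is a rectangular box, so dV = dx dy dz with 0 ≤ x ≤ 4, 0 ≤ y ≤ 1, 0 ≤ z ≤ 5.

Integrate (57x^2 + 57y^2 + 57z^2) over V as an iterated integral:

    ∭_V (∇·F) dV = ∫_0^{4} ∫_0^{1} ∫_0^{5} (57x^2 + 57y^2 + 57z^2) dz dy dx.

Inner (z from 0 to 5): 285x^2 + 285y^2 + 2375.
Middle (y from 0 to 1): 285x^2 + 2470.
Outer (x from 0 to 4): 15960.

Therefore ∯_{∂V} F · n dS = 15960.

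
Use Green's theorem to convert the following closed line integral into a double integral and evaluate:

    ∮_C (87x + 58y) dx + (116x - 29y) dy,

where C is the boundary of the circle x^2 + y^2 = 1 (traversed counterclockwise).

Green's theorem converts the closed line integral into a double integral over the enclosed region D:

    ∮_C P dx + Q dy = ∬_D (∂Q/∂x - ∂P/∂y) dA.

Here P = 87x + 58y, Q = 116x - 29y, so

    ∂Q/∂x = 116,    ∂P/∂y = 58,
    ∂Q/∂x - ∂P/∂y = 58.

D is the region x^2 + y^2 ≤ 1. Evaluating the double integral:

In polar coordinates (x = r cos θ, y = r sin θ, dA = r dr dθ) the integrand becomes 58, so

    ∬_D (58) dA = ∫_0^{2π} ∫_0^{1} (58) · r dr dθ.

Inner (r from 0 to 1): 29.
Outer (θ from 0 to 2π): 58π.

Therefore ∮_C P dx + Q dy = 58π.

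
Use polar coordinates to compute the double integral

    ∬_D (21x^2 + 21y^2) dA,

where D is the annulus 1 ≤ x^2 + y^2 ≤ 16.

The region D is 1 ≤ r ≤ 4, 0 ≤ θ ≤ 2π in polar coordinates, where x = r cos(θ), y = r sin(θ), and dA = r dr dθ.

Under the substitution, the integrand becomes 21r^2, so

    ∬_D (21x^2 + 21y^2) dA = ∫_{0}^{2π} ∫_{1}^{4} (21r^2) · r dr dθ.

Inner integral (in r): ∫_{1}^{4} (21r^2) · r dr = 5355/4.

Outer integral (in θ): ∫_{0}^{2π} (5355/4) dθ = 5355π/2.

Therefore ∬_D (21x^2 + 21y^2) dA = 5355π/2.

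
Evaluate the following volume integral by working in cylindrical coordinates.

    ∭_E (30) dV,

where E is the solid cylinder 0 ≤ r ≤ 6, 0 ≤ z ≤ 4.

In cylindrical coordinates, x = r cos(θ), y = r sin(θ), z = z, and dV = r dr dθ dz.

The integrand becomes 30, so

    ∭_E (30) dV = ∫_{0}^{2π} ∫_{0}^{6} ∫_{0}^{4} (30) · r dz dr dθ.

Inner (z): 120r.
Middle (r from 0 to 6): 2160.
Outer (θ): 4320π.

Therefore the triple integral equals 4320π.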